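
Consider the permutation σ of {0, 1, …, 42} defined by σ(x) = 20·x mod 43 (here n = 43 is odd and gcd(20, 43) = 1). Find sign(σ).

Orbit of 21 under x↦20x: [21, 33, 15, 42, 23, 30, 41]… (length divides ord_43(20)).
Decompose π into cycles: lengths [42, 1] (2 cycles, including the fixed point 0).
With 2 cycles on 43 points, sign = (−1)^{43−2} = -1.
Check: (20/43) = -1 by Zolotarev.

-1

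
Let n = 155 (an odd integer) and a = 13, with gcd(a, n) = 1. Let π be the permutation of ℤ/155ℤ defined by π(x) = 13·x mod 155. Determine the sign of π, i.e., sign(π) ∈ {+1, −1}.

+1

Start at x=137: 137 → 76 → 58 → 134 → 37 → 16 → 53 → … (one orbit).
5 cycles of lengths [60, 60, 30, 4, 1].
Σ(ℓ_i−1) = 155−5 = 150; sign = (−1)^150 = +1.
Zolotarev: (13|155) = +1, matching the cycle-count sign.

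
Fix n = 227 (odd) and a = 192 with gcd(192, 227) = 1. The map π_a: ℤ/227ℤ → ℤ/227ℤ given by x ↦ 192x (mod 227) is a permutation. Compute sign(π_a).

Trace 100: π^k(100) = [100, 132, 147, 76, 64, 30, 85] for k=0..6.
3 cycles of lengths [113, 113, 1].
Σ(ℓ_i−1) = 227−3 = 224; sign = (−1)^224 = +1.
(192|227)_J = +1 (Zolotarev's lemma cross-check).

+1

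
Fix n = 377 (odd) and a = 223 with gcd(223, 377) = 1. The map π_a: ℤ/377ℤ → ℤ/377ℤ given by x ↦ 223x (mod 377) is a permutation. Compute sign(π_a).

Orbit of 139 under x↦223x: [139, 83, 36, 111, 248, 262, 368]… (length divides ord_377(223)).
Cycle lengths of π_223 on ℤ/377ℤ: [84, 84, 84, 84, 12, 7, 7, 7, 7, 1]; 10 cycles in total.
377 − 10 = 367 transpositions; sign(π) = (−1)^367 = -1.
Via Zolotarev, sign(π_{223}) = (223|377) = -1.

-1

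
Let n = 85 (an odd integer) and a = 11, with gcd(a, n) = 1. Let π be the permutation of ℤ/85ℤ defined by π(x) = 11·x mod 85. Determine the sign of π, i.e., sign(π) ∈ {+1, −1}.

-1

Start at x=31: 31 → 1 → 11 → 36 → 56 → 21 → 61 → … (one orbit).
10 cycles of lengths [16, 16, 16, 16, 16, 1, 1, 1, 1, 1].
85 − 10 = 75 transpositions; sign(π) = (−1)^75 = -1.
Via Zolotarev, sign(π_{11}) = (11|85) = -1.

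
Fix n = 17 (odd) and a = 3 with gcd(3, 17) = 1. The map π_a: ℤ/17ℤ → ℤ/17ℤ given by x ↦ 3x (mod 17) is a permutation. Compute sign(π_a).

-1

Orbit of 16 under x↦3x: [16, 14, 8, 7, 4, 12, 2]… (length divides ord_17(3)).
2 cycles of lengths [16, 1].
sign(π) = (−1)^{n − #cycles} = (−1)^{17−2} = (−1)^15 = -1.
Zolotarev: (3|17) = -1, matching the cycle-count sign.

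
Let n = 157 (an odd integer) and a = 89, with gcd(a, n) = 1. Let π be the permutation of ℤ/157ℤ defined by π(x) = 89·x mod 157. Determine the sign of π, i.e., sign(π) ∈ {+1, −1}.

+1

Orbit of 100 under x↦89x: [100, 108, 35, 132, 130, 109, 124]… (length divides ord_157(89)).
Decompose π into cycles: lengths [39, 39, 39, 39, 1] (5 cycles, including the fixed point 0).
Σ(ℓ_i−1) = 157−5 = 152; sign = (−1)^152 = +1.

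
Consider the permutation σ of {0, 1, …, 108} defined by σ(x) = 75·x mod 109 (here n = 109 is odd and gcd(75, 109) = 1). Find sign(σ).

Start at x=45: 45 → 105 → 27 → 63 → 38 → 16 → 1 → … (one orbit).
Cycle type of π: 9×12 + 1; total 13 cycles.
n − c = 109 − 13 = 96; sign = (−1)^96 = +1.

+1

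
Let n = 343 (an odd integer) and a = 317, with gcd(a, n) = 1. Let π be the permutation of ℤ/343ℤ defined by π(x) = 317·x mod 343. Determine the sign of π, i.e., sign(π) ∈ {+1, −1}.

+1

Orbit of 60 under x↦317x: [60, 155, 86, 165, 169, 65, 25]… (length divides ord_343(317)).
Decompose π into cycles: lengths [147, 147, 21, 21, 3, 3, 1] (7 cycles, including the fixed point 0).
7 cycles on 343: each ℓ→(−1)^(ℓ−1), product (−1)^336 = +1.
(317|343)_J = +1 (Zolotarev's lemma cross-check).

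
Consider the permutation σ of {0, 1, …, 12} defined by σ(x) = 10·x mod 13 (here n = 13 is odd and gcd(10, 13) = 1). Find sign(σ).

Orbit of 12 under x↦10x: [12, 3, 4, 1, 10, 9]… (length divides ord_13(10)).
3 cycles of lengths [6, 6, 1].
Σ(ℓ_i−1) = 13−3 = 10; sign = (−1)^10 = +1.
Zolotarev: (10|13) = +1, matching the cycle-count sign.

+1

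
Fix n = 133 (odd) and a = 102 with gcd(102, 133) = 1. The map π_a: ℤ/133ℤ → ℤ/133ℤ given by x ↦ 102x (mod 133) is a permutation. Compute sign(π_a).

Start at x=1: 1 → 102 → 30 → 1 (one orbit).
π_102 has 45 disjoint cycles with lengths [3, 3, 3, 3, 3, 3, 3, 3, 3, 3, 3, 3, 3, 3, 3, 3, 3, 3, 3, 3, 3, 3, 3, 3, 3, 3, 3, 3, 3, 3, 3, 3, 3, 3, 3, 3, 3, 3, 3, 3, 3, 3, 3, 3, 1] on {0,…,132}.
n − c = 133 − 45 = 88; sign = (−1)^88 = +1.
(102|133)_J = +1 (Zolotarev's lemma cross-check).

+1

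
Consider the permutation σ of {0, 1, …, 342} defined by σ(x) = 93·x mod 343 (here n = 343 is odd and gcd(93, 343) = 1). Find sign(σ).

Trace 46: π^k(46) = [46, 162, 317, 326, 134, 114, 312] for k=0..6.
7 cycles of lengths [147, 147, 21, 21, 3, 3, 1].
Σ(ℓ_i−1) = 343−7 = 336; sign = (−1)^336 = +1.
The Jacobi symbol (93|343) = +1 (Zolotarev) agrees.

+1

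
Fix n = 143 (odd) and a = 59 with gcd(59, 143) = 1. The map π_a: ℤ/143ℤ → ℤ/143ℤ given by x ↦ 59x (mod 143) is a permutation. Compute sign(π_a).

-1

Trace 4: π^k(4) = [4, 93, 53, 124, 23, 70, 126] for k=0..6.
π_59 has 6 disjoint cycles with lengths [60, 60, 12, 5, 5, 1] on {0,…,142}.
6 cycles on 143: each ℓ→(−1)^(ℓ−1), product (−1)^137 = -1.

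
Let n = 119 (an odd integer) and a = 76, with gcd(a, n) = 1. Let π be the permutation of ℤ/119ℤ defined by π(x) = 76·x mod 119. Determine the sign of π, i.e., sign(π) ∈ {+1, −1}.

-1

Trace 64: π^k(64) = [64, 104, 50, 111, 106, 83, 1] for k=0..6.
The orbit structure of x ↦ 76x mod 119: 18 orbits of sizes [8, 8, 8, 8, 8, 8, 8, 8, 8, 8, 8, 8, 8, 8, 2, 2, 2, 1].
119 − 18 = 101 transpositions; sign(π) = (−1)^101 = -1.
(76|119)_J = -1 (Zolotarev's lemma cross-check).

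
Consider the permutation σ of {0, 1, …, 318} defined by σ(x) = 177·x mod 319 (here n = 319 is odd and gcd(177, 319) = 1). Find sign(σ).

-1

Start at x=166: 166 → 34 → 276 → 45 → 309 → 144 → 287 → … (one orbit).
22 cycles of lengths [28, 28, 28, 28, 28, 28, 28, 28, 28, 28, 28, 1, 1, 1, 1, 1, 1, 1, 1, 1, 1, 1].
Σ(ℓ_i−1) = 319−22 = 297; sign = (−1)^297 = -1.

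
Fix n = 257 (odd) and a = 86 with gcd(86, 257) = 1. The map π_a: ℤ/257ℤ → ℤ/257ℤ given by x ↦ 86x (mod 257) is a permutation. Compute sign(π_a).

Trace 32: π^k(32) = [32, 182, 232, 163, 140, 218, 244] for k=0..6.
Decompose π into cycles: lengths [256, 1] (2 cycles, including the fixed point 0).
n − c = 257 − 2 = 255; sign = (−1)^255 = -1.
The Jacobi symbol (86|257) = -1 (Zolotarev) agrees.

-1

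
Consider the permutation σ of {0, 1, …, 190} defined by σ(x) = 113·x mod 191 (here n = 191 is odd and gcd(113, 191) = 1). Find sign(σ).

-1

Start at x=61: 61 → 17 → 11 → 97 → 74 → 149 → 29 → … (one orbit).
Cycle type of π: 190 + 1; total 2 cycles.
n − c = 191 − 2 = 189; sign = (−1)^189 = -1.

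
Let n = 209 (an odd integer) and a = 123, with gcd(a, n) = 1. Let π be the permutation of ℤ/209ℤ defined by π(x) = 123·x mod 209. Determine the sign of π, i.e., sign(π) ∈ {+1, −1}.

-1

Start at x=43: 43 → 64 → 139 → 168 → 182 → 23 → 112 → … (one orbit).
Decompose π into cycles: lengths [90, 90, 10, 9, 9, 1] (6 cycles, including the fixed point 0).
With 6 cycles on 209 points, sign = (−1)^{209−6} = -1.
The Jacobi symbol (123|209) = -1 (Zolotarev) agrees.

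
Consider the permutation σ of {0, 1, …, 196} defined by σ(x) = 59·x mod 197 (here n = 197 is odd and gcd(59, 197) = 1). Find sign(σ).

Start at x=88: 88 → 70 → 190 → 178 → 61 → 53 → 172 → … (one orbit).
Cycle type of π: 49×4 + 1; total 5 cycles.
Σ(ℓ_i−1) = 197−5 = 192; sign = (−1)^192 = +1.

+1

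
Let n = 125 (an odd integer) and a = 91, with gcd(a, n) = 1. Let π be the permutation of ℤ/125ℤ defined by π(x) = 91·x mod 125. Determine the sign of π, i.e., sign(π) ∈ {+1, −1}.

+1

Orbit of 101 under x↦91x: [101, 66, 6, 46, 61, 51, 16]… (length divides ord_125(91)).
Cycle type of π: 25×4 + 5×4 + 1×5; total 13 cycles.
13 cycles on 125: each ℓ→(−1)^(ℓ−1), product (−1)^112 = +1.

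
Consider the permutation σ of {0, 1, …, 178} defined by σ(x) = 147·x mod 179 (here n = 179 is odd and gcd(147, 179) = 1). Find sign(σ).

+1

Start at x=151: 151 → 1 → 147 → 129 → 168 → 173 → 13 → … (one orbit).
π_147 has 3 disjoint cycles with lengths [89, 89, 1] on {0,…,178}.
3 cycles on 179: each ℓ→(−1)^(ℓ−1), product (−1)^176 = +1.
(147|179)_J = +1 (Zolotarev's lemma cross-check).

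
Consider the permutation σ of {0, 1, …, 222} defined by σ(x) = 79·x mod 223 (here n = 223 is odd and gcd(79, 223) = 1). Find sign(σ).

Start at x=145: 145 → 82 → 11 → 200 → 190 → 69 → 99 → … (one orbit).
The orbit structure of x ↦ 79x mod 223: 2 orbits of sizes [222, 1].
Σ(ℓ_i−1) = 223−2 = 221; sign = (−1)^221 = -1.
The Jacobi symbol (79|223) = -1 (Zolotarev) agrees.

-1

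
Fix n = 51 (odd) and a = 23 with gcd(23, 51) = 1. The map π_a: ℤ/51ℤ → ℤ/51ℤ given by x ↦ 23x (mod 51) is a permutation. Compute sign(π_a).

Orbit of 5 under x↦23x: [5, 13, 44, 43, 20, 1, 23]… (length divides ord_51(23)).
The orbit structure of x ↦ 23x mod 51: 5 orbits of sizes [16, 16, 16, 2, 1].
With 5 cycles on 51 points, sign = (−1)^{51−5} = +1.

+1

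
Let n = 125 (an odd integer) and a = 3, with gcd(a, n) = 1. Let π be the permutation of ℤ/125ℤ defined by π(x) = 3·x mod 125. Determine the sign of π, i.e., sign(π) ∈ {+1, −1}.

Trace 86: π^k(86) = [86, 8, 24, 72, 91, 23, 69] for k=0..6.
Decompose π into cycles: lengths [100, 20, 4, 1] (4 cycles, including the fixed point 0).
sign(π) = (−1)^{n − #cycles} = (−1)^{125−4} = (−1)^121 = -1.
Via Zolotarev, sign(π_{3}) = (3|125) = -1.

-1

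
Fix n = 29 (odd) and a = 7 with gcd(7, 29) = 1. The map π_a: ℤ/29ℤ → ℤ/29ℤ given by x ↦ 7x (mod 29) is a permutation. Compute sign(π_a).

Start at x=24: 24 → 23 → 16 → 25 → 1 → 7 → 20 → 24 (one orbit).
Cycle lengths of π_7 on ℤ/29ℤ: [7, 7, 7, 7, 1]; 5 cycles in total.
n − c = 29 − 5 = 24; sign = (−1)^24 = +1.

+1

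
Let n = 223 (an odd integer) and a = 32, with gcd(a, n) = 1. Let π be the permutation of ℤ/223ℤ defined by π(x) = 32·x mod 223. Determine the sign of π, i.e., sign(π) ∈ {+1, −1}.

Orbit of 115 under x↦32x: [115, 112, 16, 66, 105, 15, 34]… (length divides ord_223(32)).
Cycle lengths of π_32 on ℤ/223ℤ: [37, 37, 37, 37, 37, 37, 1]; 7 cycles in total.
With 7 cycles on 223 points, sign = (−1)^{223−7} = +1.

+1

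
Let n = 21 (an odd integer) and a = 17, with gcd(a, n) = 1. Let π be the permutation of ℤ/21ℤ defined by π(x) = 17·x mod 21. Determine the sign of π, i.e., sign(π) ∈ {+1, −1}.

Trace 5: π^k(5) = [5, 1, 17, 16, 20, 4] for k=0..5.
Cycle type of π: 6×3 + 2 + 1; total 5 cycles.
n − c = 21 − 5 = 16; sign = (−1)^16 = +1.
(17|21)_J = +1 (Zolotarev's lemma cross-check).

+1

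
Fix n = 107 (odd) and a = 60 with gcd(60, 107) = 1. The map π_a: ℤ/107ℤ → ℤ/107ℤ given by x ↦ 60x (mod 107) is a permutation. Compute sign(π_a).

-1

Trace 28: π^k(28) = [28, 75, 6, 39, 93, 16, 104] for k=0..6.
π_60 has 2 disjoint cycles with lengths [106, 1] on {0,…,106}.
With 2 cycles on 107 points, sign = (−1)^{107−2} = -1.
Via Zolotarev, sign(π_{60}) = (60|107) = -1.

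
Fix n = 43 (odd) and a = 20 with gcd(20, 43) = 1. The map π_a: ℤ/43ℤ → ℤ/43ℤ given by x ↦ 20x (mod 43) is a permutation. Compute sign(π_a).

-1

Orbit of 15 under x↦20x: [15, 42, 23, 30, 41, 3, 17]… (length divides ord_43(20)).
Decompose π into cycles: lengths [42, 1] (2 cycles, including the fixed point 0).
43 − 2 = 41 transpositions; sign(π) = (−1)^41 = -1.
Zolotarev: (20|43) = -1, matching the cycle-count sign.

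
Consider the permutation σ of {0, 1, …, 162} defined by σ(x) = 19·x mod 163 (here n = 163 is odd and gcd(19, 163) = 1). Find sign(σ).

Trace 152: π^k(152) = [152, 117, 104, 20, 54, 48, 97] for k=0..6.
Cycle type of π: 162 + 1; total 2 cycles.
n − c = 163 − 2 = 161; sign = (−1)^161 = -1.
(19|163)_J = -1 (Zolotarev's lemma cross-check).

-1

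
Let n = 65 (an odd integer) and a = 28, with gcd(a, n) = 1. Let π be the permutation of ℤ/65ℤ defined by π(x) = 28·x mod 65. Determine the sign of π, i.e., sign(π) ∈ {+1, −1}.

Start at x=1: 1 → 28 → 4 → 47 → 16 → 58 → 64 → … (one orbit).
Decompose π into cycles: lengths [12, 12, 12, 12, 12, 4, 1] (7 cycles, including the fixed point 0).
Σ(ℓ_i−1) = 65−7 = 58; sign = (−1)^58 = +1.
(28|65)_J = +1 (Zolotarev's lemma cross-check).

+1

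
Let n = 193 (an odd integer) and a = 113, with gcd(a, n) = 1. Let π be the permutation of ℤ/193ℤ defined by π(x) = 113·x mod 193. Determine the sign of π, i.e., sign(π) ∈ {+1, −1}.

-1

Start at x=53: 53 → 6 → 99 → 186 → 174 → 169 → 183 → … (one orbit).
Cycle type of π: 192 + 1; total 2 cycles.
2 cycles on 193: each ℓ→(−1)^(ℓ−1), product (−1)^191 = -1.
Zolotarev: (113|193) = -1, matching the cycle-count sign.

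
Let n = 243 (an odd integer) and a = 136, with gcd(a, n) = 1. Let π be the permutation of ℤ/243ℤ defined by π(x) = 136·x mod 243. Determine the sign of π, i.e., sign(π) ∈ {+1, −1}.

+1

Orbit of 109 under x↦136x: [109, 1, 136, 28, 163, 55, 190]… (length divides ord_243(136)).
Decompose π into cycles: lengths [9, 9, 9, 9, 9, 9, 9, 9, 9, 9, 9, 9, 9, 9, 9, 9, 9, 9, 3, 3, 3, 3, 3, 3, 3, 3, 3, 3, 3, 3, 3, 3, 3, 3, 3, 3, 1, 1, 1, 1, 1, 1, 1, 1, 1, 1, 1, 1, 1, 1, 1, 1, 1, 1, 1, 1, 1, 1, 1, 1, 1, 1, 1] (63 cycles, including the fixed point 0).
n − c = 243 − 63 = 180; sign = (−1)^180 = +1.
Check: (136/243) = +1 by Zolotarev.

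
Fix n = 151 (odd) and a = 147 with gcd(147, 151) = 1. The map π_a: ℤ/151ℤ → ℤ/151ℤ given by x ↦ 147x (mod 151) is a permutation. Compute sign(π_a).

-1

Orbit of 46 under x↦147x: [46, 118, 132, 76, 149, 8, 119]… (length divides ord_151(147)).
Cycle type of π: 30×5 + 1; total 6 cycles.
6 cycles on 151: each ℓ→(−1)^(ℓ−1), product (−1)^145 = -1.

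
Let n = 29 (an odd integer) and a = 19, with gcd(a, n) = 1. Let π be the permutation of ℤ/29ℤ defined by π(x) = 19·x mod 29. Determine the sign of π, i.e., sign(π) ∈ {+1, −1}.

-1

Trace 6: π^k(6) = [6, 27, 20, 3, 28, 10, 16] for k=0..6.
2 cycles of lengths [28, 1].
sign(π) = (−1)^{n − #cycles} = (−1)^{29−2} = (−1)^27 = -1.
Via Zolotarev, sign(π_{19}) = (19|29) = -1.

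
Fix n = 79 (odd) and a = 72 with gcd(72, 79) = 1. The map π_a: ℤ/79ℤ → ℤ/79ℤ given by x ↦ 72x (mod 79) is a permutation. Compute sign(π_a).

+1

Trace 16: π^k(16) = [16, 46, 73, 42, 22, 4, 51] for k=0..6.
Decompose π into cycles: lengths [39, 39, 1] (3 cycles, including the fixed point 0).
n − c = 79 − 3 = 76; sign = (−1)^76 = +1.
Check: (72/79) = +1 by Zolotarev.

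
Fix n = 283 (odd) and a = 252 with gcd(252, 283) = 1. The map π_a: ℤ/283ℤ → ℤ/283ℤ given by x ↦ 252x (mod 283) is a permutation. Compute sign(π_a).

Trace 151: π^k(151) = [151, 130, 215, 127, 25, 74, 253] for k=0..6.
3 cycles of lengths [141, 141, 1].
Σ(ℓ_i−1) = 283−3 = 280; sign = (−1)^280 = +1.
(252|283)_J = +1 (Zolotarev's lemma cross-check).

+1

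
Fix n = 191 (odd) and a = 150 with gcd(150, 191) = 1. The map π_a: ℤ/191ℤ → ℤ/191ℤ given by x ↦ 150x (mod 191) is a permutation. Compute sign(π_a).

Trace 180: π^k(180) = [180, 69, 36, 52, 160, 125, 32] for k=0..6.
Cycle lengths of π_150 on ℤ/191ℤ: [19, 19, 19, 19, 19, 19, 19, 19, 19, 19, 1]; 11 cycles in total.
Σ(ℓ_i−1) = 191−11 = 180; sign = (−1)^180 = +1.
The Jacobi symbol (150|191) = +1 (Zolotarev) agrees.

+1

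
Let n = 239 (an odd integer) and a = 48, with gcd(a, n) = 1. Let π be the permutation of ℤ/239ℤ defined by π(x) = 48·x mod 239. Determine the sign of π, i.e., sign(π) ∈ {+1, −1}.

Trace 93: π^k(93) = [93, 162, 128, 169, 225, 45, 9] for k=0..6.
The orbit structure of x ↦ 48x mod 239: 3 orbits of sizes [119, 119, 1].
239 − 3 = 236 transpositions; sign(π) = (−1)^236 = +1.
Zolotarev: (48|239) = +1, matching the cycle-count sign.

+1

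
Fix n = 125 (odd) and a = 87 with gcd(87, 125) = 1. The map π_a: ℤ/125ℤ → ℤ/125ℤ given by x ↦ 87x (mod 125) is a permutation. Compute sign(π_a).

-1

Trace 42: π^k(42) = [42, 29, 23, 1, 87, 69, 3] for k=0..6.
The orbit structure of x ↦ 87x mod 125: 4 orbits of sizes [100, 20, 4, 1].
With 4 cycles on 125 points, sign = (−1)^{125−4} = -1.
Check: (87/125) = -1 by Zolotarev.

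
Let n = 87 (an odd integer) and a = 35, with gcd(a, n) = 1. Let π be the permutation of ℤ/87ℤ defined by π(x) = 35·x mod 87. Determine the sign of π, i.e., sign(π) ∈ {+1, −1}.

Trace 80: π^k(80) = [80, 16, 38, 25, 5, 1, 35] for k=0..6.
Cycle lengths of π_35 on ℤ/87ℤ: [14, 14, 14, 14, 14, 14, 2, 1]; 8 cycles in total.
8 cycles on 87: each ℓ→(−1)^(ℓ−1), product (−1)^79 = -1.
(35|87)_J = -1 (Zolotarev's lemma cross-check).

-1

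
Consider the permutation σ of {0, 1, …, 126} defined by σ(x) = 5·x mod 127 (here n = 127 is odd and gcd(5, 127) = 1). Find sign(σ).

-1

Trace 119: π^k(119) = [119, 87, 54, 16, 80, 19, 95] for k=0..6.
Decompose π into cycles: lengths [42, 42, 42, 1] (4 cycles, including the fixed point 0).
Σ(ℓ_i−1) = 127−4 = 123; sign = (−1)^123 = -1.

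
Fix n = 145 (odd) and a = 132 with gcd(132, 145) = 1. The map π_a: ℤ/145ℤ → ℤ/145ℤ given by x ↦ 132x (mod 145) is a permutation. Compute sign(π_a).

Start at x=141: 141 → 52 → 49 → 88 → 16 → 82 → 94 → … (one orbit).
Decompose π into cycles: lengths [28, 28, 28, 28, 7, 7, 7, 7, 4, 1] (10 cycles, including the fixed point 0).
With 10 cycles on 145 points, sign = (−1)^{145−10} = -1.

-1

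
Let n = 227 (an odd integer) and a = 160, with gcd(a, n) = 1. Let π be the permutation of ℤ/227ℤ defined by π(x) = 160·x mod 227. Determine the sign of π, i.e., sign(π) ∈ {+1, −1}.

+1

Orbit of 196 under x↦160x: [196, 34, 219, 82, 181, 131, 76]… (length divides ord_227(160)).
Decompose π into cycles: lengths [113, 113, 1] (3 cycles, including the fixed point 0).
With 3 cycles on 227 points, sign = (−1)^{227−3} = +1.
(160|227)_J = +1 (Zolotarev's lemma cross-check).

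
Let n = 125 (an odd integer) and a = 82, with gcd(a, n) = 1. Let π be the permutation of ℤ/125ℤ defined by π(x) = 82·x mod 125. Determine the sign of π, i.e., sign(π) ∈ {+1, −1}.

-1

Trace 118: π^k(118) = [118, 51, 57, 49, 18, 101, 32] for k=0..6.
π_82 has 12 disjoint cycles with lengths [20, 20, 20, 20, 20, 4, 4, 4, 4, 4, 4, 1] on {0,…,124}.
12 cycles on 125: each ℓ→(−1)^(ℓ−1), product (−1)^113 = -1.
Zolotarev: (82|125) = -1, matching the cycle-count sign.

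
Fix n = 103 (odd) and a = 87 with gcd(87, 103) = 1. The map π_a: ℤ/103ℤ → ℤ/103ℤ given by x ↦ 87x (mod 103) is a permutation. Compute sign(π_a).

Start at x=77: 77 → 4 → 39 → 97 → 96 → 9 → 62 → … (one orbit).
The orbit structure of x ↦ 87x mod 103: 2 orbits of sizes [102, 1].
With 2 cycles on 103 points, sign = (−1)^{103−2} = -1.
(87|103)_J = -1 (Zolotarev's lemma cross-check).

-1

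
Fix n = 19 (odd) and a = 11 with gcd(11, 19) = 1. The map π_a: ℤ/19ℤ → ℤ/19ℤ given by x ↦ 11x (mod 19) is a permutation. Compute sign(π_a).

Trace 11: π^k(11) = [11, 7, 1] for k=0..2.
Cycle lengths of π_11 on ℤ/19ℤ: [3, 3, 3, 3, 3, 3, 1]; 7 cycles in total.
n − c = 19 − 7 = 12; sign = (−1)^12 = +1.
Via Zolotarev, sign(π_{11}) = (11|19) = +1.

+1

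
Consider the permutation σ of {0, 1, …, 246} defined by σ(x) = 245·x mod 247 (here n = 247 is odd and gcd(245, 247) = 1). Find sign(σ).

-1

Trace 175: π^k(175) = [175, 144, 206, 82, 83, 81, 85] for k=0..6.
π_245 has 10 disjoint cycles with lengths [36, 36, 36, 36, 36, 36, 12, 9, 9, 1] on {0,…,246}.
With 10 cycles on 247 points, sign = (−1)^{247−10} = -1.
The Jacobi symbol (245|247) = -1 (Zolotarev) agrees.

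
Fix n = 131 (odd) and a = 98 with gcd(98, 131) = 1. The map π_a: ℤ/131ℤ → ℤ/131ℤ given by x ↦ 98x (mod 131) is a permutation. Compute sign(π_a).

-1

Start at x=2: 2 → 65 → 82 → 45 → 87 → 11 → 30 → … (one orbit).
2 cycles of lengths [130, 1].
Σ(ℓ_i−1) = 131−2 = 129; sign = (−1)^129 = -1.
Via Zolotarev, sign(π_{98}) = (98|131) = -1.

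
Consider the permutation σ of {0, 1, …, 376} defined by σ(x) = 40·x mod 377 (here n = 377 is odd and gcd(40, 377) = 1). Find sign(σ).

Trace 352: π^k(352) = [352, 131, 339, 365, 274, 27, 326] for k=0..6.
Cycle type of π: 28×13 + 1×13; total 26 cycles.
Σ(ℓ_i−1) = 377−26 = 351; sign = (−1)^351 = -1.

-1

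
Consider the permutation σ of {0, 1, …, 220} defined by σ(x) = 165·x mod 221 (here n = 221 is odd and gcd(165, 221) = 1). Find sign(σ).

-1

Start at x=35: 35 → 29 → 144 → 113 → 81 → 105 → 87 → … (one orbit).
10 cycles of lengths [48, 48, 48, 48, 16, 3, 3, 3, 3, 1].
n − c = 221 − 10 = 211; sign = (−1)^211 = -1.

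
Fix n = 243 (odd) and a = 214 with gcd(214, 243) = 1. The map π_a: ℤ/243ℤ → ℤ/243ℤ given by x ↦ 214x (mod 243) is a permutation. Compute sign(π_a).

+1

Trace 28: π^k(28) = [28, 160, 220, 181, 97, 103, 172] for k=0..6.
Cycle type of π: 81×2 + 27×2 + 9×2 + 3×2 + 1×3; total 11 cycles.
11 cycles on 243: each ℓ→(−1)^(ℓ−1), product (−1)^232 = +1.
The Jacobi symbol (214|243) = +1 (Zolotarev) agrees.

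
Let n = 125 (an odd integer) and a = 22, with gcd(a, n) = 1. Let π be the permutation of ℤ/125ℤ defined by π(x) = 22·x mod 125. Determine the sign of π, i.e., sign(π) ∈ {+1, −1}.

-1

Trace 56: π^k(56) = [56, 107, 104, 38, 86, 17, 124] for k=0..6.
Cycle lengths of π_22 on ℤ/125ℤ: [100, 20, 4, 1]; 4 cycles in total.
With 4 cycles on 125 points, sign = (−1)^{125−4} = -1.
Check: (22/125) = -1 by Zolotarev.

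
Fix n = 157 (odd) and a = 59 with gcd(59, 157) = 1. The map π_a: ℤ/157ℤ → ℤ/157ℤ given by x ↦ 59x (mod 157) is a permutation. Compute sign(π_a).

-1

Start at x=59: 59 → 27 → 23 → 101 → 150 → 58 → 125 → … (one orbit).
Cycle lengths of π_59 on ℤ/157ℤ: [52, 52, 52, 1]; 4 cycles in total.
n − c = 157 − 4 = 153; sign = (−1)^153 = -1.
The Jacobi symbol (59|157) = -1 (Zolotarev) agrees.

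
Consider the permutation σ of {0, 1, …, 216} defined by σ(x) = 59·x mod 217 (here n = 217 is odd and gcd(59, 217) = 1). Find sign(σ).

Orbit of 51 under x↦59x: [51, 188, 25, 173, 8, 38, 72]… (length divides ord_217(59)).
Decompose π into cycles: lengths [30, 30, 30, 30, 30, 30, 15, 15, 6, 1] (10 cycles, including the fixed point 0).
10 cycles on 217: each ℓ→(−1)^(ℓ−1), product (−1)^207 = -1.
Zolotarev: (59|217) = -1, matching the cycle-count sign.

-1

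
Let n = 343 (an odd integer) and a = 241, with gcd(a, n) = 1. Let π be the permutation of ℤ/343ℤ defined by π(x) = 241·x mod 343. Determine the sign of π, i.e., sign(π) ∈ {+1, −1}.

Start at x=43: 43 → 73 → 100 → 90 → 81 → 313 → 316 → … (one orbit).
Decompose π into cycles: lengths [294, 42, 6, 1] (4 cycles, including the fixed point 0).
Σ(ℓ_i−1) = 343−4 = 339; sign = (−1)^339 = -1.
The Jacobi symbol (241|343) = -1 (Zolotarev) agrees.

-1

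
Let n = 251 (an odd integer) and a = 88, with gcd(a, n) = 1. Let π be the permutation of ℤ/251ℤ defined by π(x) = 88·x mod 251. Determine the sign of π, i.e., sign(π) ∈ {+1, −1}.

Trace 114: π^k(114) = [114, 243, 49, 45, 195, 92, 64] for k=0..6.
Cycle lengths of π_88 on ℤ/251ℤ: [125, 125, 1]; 3 cycles in total.
3 cycles on 251: each ℓ→(−1)^(ℓ−1), product (−1)^248 = +1.
Via Zolotarev, sign(π_{88}) = (88|251) = +1.

+1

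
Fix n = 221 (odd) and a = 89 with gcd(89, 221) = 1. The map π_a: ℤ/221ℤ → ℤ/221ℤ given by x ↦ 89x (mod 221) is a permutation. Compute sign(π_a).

-1

Start at x=72: 72 → 220 → 132 → 35 → 21 → 101 → 149 → … (one orbit).
22 cycles of lengths [12, 12, 12, 12, 12, 12, 12, 12, 12, 12, 12, 12, 12, 12, 12, 12, 12, 4, 4, 4, 4, 1].
sign(π) = (−1)^{n − #cycles} = (−1)^{221−22} = (−1)^199 = -1.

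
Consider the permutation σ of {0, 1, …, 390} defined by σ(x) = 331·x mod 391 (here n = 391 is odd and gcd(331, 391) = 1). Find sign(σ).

+1

Orbit of 93 under x↦331x: [93, 285, 104, 16, 213, 123, 49]… (length divides ord_391(331)).
Decompose π into cycles: lengths [88, 88, 88, 88, 11, 11, 8, 8, 1] (9 cycles, including the fixed point 0).
n − c = 391 − 9 = 382; sign = (−1)^382 = +1.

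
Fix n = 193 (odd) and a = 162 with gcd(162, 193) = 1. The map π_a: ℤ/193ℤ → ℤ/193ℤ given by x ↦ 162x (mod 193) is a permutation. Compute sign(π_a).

+1

Orbit of 126 under x↦162x: [126, 147, 75, 184, 86, 36, 42]… (length divides ord_193(162)).
π_162 has 3 disjoint cycles with lengths [96, 96, 1] on {0,…,192}.
With 3 cycles on 193 points, sign = (−1)^{193−3} = +1.
(162|193)_J = +1 (Zolotarev's lemma cross-check).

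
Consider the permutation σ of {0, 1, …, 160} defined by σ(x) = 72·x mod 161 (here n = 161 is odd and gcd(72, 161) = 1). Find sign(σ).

+1

Trace 141: π^k(141) = [141, 9, 4, 127, 128, 39, 71] for k=0..6.
Decompose π into cycles: lengths [33, 33, 33, 33, 11, 11, 3, 3, 1] (9 cycles, including the fixed point 0).
Σ(ℓ_i−1) = 161−9 = 152; sign = (−1)^152 = +1.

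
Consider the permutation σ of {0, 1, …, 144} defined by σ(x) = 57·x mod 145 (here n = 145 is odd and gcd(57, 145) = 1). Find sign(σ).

Orbit of 59 under x↦57x: [59, 28, 1, 57]… (length divides ord_145(57)).
Cycle lengths of π_57 on ℤ/145ℤ: [4, 4, 4, 4, 4, 4, 4, 4, 4, 4, 4, 4, 4, 4, 4, 4, 4, 4, 4, 4, 4, 4, 4, 4, 4, 4, 4, 4, 4, 2, 2, 2, 2, 2, 2, 2, 2, 2, 2, 2, 2, 2, 2, 1]; 44 cycles in total.
n − c = 145 − 44 = 101; sign = (−1)^101 = -1.
Check: (57/145) = -1 by Zolotarev.

-1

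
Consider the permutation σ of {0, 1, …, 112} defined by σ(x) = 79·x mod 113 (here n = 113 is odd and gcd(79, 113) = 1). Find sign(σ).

-1

Orbit of 43 under x↦79x: [43, 7, 101, 69, 27, 99, 24]… (length divides ord_113(79)).
π_79 has 2 disjoint cycles with lengths [112, 1] on {0,…,112}.
n − c = 113 − 2 = 111; sign = (−1)^111 = -1.
Check: (79/113) = -1 by Zolotarev.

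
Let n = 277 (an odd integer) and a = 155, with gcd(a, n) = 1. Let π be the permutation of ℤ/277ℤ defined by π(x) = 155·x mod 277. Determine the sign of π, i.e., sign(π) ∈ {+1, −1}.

Trace 131: π^k(131) = [131, 84, 1, 155, 203, 164, 213] for k=0..6.
13 cycles of lengths [23, 23, 23, 23, 23, 23, 23, 23, 23, 23, 23, 23, 1].
13 cycles on 277: each ℓ→(−1)^(ℓ−1), product (−1)^264 = +1.
Zolotarev: (155|277) = +1, matching the cycle-count sign.

+1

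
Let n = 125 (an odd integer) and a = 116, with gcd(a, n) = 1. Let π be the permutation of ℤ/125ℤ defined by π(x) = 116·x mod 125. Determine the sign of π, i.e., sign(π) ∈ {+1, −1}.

Start at x=61: 61 → 76 → 66 → 31 → 96 → 11 → 26 → … (one orbit).
13 cycles of lengths [25, 25, 25, 25, 5, 5, 5, 5, 1, 1, 1, 1, 1].
sign(π) = (−1)^{n − #cycles} = (−1)^{125−13} = (−1)^112 = +1.

+1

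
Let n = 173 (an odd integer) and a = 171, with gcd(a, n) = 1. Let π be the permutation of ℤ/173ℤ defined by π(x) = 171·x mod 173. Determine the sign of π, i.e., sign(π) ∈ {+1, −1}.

Trace 13: π^k(13) = [13, 147, 52, 69, 35, 103, 140] for k=0..6.
π_171 has 2 disjoint cycles with lengths [172, 1] on {0,…,172}.
sign(π) = (−1)^{n − #cycles} = (−1)^{173−2} = (−1)^171 = -1.
Via Zolotarev, sign(π_{171}) = (171|173) = -1.

-1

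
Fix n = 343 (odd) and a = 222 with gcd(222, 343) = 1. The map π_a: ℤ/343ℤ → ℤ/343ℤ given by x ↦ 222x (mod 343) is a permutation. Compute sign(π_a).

Trace 36: π^k(36) = [36, 103, 228, 195, 72, 206, 113] for k=0..6.
Cycle lengths of π_222 on ℤ/343ℤ: [294, 42, 6, 1]; 4 cycles in total.
Σ(ℓ_i−1) = 343−4 = 339; sign = (−1)^339 = -1.

-1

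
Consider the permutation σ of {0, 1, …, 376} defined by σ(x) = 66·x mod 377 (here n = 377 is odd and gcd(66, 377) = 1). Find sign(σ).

Start at x=274: 274 → 365 → 339 → 131 → 352 → 235 → 53 → … (one orbit).
Cycle lengths of π_66 on ℤ/377ℤ: [28, 28, 28, 28, 28, 28, 28, 28, 28, 28, 28, 28, 28, 1, 1, 1, 1, 1, 1, 1, 1, 1, 1, 1, 1, 1]; 26 cycles in total.
377 − 26 = 351 transpositions; sign(π) = (−1)^351 = -1.

-1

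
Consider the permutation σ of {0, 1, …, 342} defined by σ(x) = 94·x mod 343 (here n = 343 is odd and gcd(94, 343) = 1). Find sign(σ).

Start at x=240: 240 → 265 → 214 → 222 → 288 → 318 → 51 → … (one orbit).
Cycle type of π: 294 + 42 + 6 + 1; total 4 cycles.
343 − 4 = 339 transpositions; sign(π) = (−1)^339 = -1.

-1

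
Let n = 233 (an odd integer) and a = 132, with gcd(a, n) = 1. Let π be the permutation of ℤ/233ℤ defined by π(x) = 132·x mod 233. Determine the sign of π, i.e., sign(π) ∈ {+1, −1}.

+1

Start at x=135: 135 → 112 → 105 → 113 → 4 → 62 → 29 → … (one orbit).
The orbit structure of x ↦ 132x mod 233: 3 orbits of sizes [116, 116, 1].
3 cycles on 233: each ℓ→(−1)^(ℓ−1), product (−1)^230 = +1.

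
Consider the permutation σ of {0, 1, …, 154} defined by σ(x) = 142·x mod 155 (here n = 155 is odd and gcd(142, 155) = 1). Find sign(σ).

Orbit of 56 under x↦142x: [56, 47, 9, 38, 126, 67, 59]… (length divides ord_155(142)).
6 cycles of lengths [60, 60, 15, 15, 4, 1].
With 6 cycles on 155 points, sign = (−1)^{155−6} = -1.

-1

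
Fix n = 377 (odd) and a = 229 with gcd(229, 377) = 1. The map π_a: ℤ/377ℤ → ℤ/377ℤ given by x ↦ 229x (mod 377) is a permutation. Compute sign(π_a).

+1

Start at x=99: 99 → 51 → 369 → 53 → 73 → 129 → 135 → … (one orbit).
17 cycles of lengths [28, 28, 28, 28, 28, 28, 28, 28, 28, 28, 28, 28, 28, 4, 4, 4, 1].
Σ(ℓ_i−1) = 377−17 = 360; sign = (−1)^360 = +1.
Check: (229/377) = +1 by Zolotarev.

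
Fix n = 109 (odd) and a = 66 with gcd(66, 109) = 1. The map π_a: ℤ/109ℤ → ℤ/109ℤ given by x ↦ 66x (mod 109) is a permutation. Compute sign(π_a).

Trace 16: π^k(16) = [16, 75, 45, 27, 38, 1, 66] for k=0..6.
Cycle lengths of π_66 on ℤ/109ℤ: [9, 9, 9, 9, 9, 9, 9, 9, 9, 9, 9, 9, 1]; 13 cycles in total.
Σ(ℓ_i−1) = 109−13 = 96; sign = (−1)^96 = +1.

+1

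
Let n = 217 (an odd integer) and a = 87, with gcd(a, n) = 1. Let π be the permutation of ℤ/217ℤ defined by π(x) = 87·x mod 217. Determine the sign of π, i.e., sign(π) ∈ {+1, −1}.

-1

Trace 87: π^k(87) = [87, 191, 125, 25, 5, 1] for k=0..5.
Decompose π into cycles: lengths [6, 6, 6, 6, 6, 6, 6, 6, 6, 6, 6, 6, 6, 6, 6, 6, 6, 6, 6, 6, 6, 6, 6, 6, 6, 6, 6, 6, 6, 6, 6, 3, 3, 3, 3, 3, 3, 3, 3, 3, 3, 1] (42 cycles, including the fixed point 0).
With 42 cycles on 217 points, sign = (−1)^{217−42} = -1.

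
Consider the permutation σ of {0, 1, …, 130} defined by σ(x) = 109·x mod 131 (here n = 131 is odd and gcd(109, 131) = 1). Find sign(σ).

Orbit of 99 under x↦109x: [99, 49, 101, 5, 21, 62, 77]… (length divides ord_131(109)).
Cycle lengths of π_109 on ℤ/131ℤ: [65, 65, 1]; 3 cycles in total.
131 − 3 = 128 transpositions; sign(π) = (−1)^128 = +1.
(109|131)_J = +1 (Zolotarev's lemma cross-check).

+1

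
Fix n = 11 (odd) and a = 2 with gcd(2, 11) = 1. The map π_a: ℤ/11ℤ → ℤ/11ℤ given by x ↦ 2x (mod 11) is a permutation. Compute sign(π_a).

-1

Orbit of 5 under x↦2x: [5, 10, 9, 7, 3, 6, 1]… (length divides ord_11(2)).
The orbit structure of x ↦ 2x mod 11: 2 orbits of sizes [10, 1].
2 cycles on 11: each ℓ→(−1)^(ℓ−1), product (−1)^9 = -1.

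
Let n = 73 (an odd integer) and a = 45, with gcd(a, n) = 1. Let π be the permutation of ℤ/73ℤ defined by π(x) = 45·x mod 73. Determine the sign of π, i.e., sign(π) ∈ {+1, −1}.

Trace 37: π^k(37) = [37, 59, 27, 47, 71, 56, 38] for k=0..6.
π_45 has 2 disjoint cycles with lengths [72, 1] on {0,…,72}.
With 2 cycles on 73 points, sign = (−1)^{73−2} = -1.

-1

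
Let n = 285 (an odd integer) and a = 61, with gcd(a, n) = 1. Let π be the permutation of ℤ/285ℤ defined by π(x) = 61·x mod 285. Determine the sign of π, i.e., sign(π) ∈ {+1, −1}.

+1

Start at x=271: 271 → 1 → 61 → 16 → 121 → 256 → 226 → … (one orbit).
The orbit structure of x ↦ 61x mod 285: 45 orbits of sizes [9, 9, 9, 9, 9, 9, 9, 9, 9, 9, 9, 9, 9, 9, 9, 9, 9, 9, 9, 9, 9, 9, 9, 9, 9, 9, 9, 9, 9, 9, 1, 1, 1, 1, 1, 1, 1, 1, 1, 1, 1, 1, 1, 1, 1].
Σ(ℓ_i−1) = 285−45 = 240; sign = (−1)^240 = +1.
Zolotarev: (61|285) = +1, matching the cycle-count sign.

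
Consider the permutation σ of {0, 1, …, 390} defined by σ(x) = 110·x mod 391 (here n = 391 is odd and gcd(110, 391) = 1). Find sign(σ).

Start at x=35: 35 → 331 → 47 → 87 → 186 → 128 → 4 → … (one orbit).
Decompose π into cycles: lengths [88, 88, 88, 88, 11, 11, 8, 8, 1] (9 cycles, including the fixed point 0).
sign(π) = (−1)^{n − #cycles} = (−1)^{391−9} = (−1)^382 = +1.

+1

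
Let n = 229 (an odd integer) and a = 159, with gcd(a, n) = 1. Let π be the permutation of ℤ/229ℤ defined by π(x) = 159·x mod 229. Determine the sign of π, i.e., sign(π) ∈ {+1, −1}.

Start at x=20: 20 → 203 → 217 → 153 → 53 → 183 → 14 → … (one orbit).
Cycle lengths of π_159 on ℤ/229ℤ: [57, 57, 57, 57, 1]; 5 cycles in total.
n − c = 229 − 5 = 224; sign = (−1)^224 = +1.

+1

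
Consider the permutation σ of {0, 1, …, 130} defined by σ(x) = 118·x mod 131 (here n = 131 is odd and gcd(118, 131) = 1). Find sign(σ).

Orbit of 71 under x↦118x: [71, 125, 78, 34, 82, 113, 103]… (length divides ord_131(118)).
Cycle lengths of π_118 on ℤ/131ℤ: [130, 1]; 2 cycles in total.
n − c = 131 − 2 = 129; sign = (−1)^129 = -1.

-1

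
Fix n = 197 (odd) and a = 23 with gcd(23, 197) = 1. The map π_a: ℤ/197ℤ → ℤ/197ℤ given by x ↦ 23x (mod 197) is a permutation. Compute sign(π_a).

+1

Start at x=42: 42 → 178 → 154 → 193 → 105 → 51 → 188 → … (one orbit).
The orbit structure of x ↦ 23x mod 197: 5 orbits of sizes [49, 49, 49, 49, 1].
With 5 cycles on 197 points, sign = (−1)^{197−5} = +1.
Check: (23/197) = +1 by Zolotarev.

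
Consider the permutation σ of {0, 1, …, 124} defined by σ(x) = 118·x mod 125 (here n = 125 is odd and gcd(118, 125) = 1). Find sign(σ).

Trace 93: π^k(93) = [93, 99, 57, 101, 43, 74, 107] for k=0..6.
The orbit structure of x ↦ 118x mod 125: 12 orbits of sizes [20, 20, 20, 20, 20, 4, 4, 4, 4, 4, 4, 1].
n − c = 125 − 12 = 113; sign = (−1)^113 = -1.
(118|125)_J = -1 (Zolotarev's lemma cross-check).

-1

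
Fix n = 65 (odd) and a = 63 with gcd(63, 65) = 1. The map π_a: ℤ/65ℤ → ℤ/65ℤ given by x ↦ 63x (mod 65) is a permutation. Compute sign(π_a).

+1

Trace 49: π^k(49) = [49, 32, 1, 63, 4, 57, 16] for k=0..6.
Cycle lengths of π_63 on ℤ/65ℤ: [12, 12, 12, 12, 12, 4, 1]; 7 cycles in total.
sign(π) = (−1)^{n − #cycles} = (−1)^{65−7} = (−1)^58 = +1.
The Jacobi symbol (63|65) = +1 (Zolotarev) agrees.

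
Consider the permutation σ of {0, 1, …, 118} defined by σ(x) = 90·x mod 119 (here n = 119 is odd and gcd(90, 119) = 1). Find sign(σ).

+1

Start at x=41: 41 → 1 → 90 → 8 → 6 → 64 → 48 → … (one orbit).
Cycle lengths of π_90 on ℤ/119ℤ: [16, 16, 16, 16, 16, 16, 16, 2, 2, 2, 1]; 11 cycles in total.
n − c = 119 − 11 = 108; sign = (−1)^108 = +1.
The Jacobi symbol (90|119) = +1 (Zolotarev) agrees.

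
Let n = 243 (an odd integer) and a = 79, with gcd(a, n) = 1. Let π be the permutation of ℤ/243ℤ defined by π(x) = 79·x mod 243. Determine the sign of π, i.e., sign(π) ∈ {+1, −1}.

Start at x=115: 115 → 94 → 136 → 52 → 220 → 127 → 70 → … (one orbit).
Cycle type of π: 81×2 + 27×2 + 9×2 + 3×2 + 1×3; total 11 cycles.
243 − 11 = 232 transpositions; sign(π) = (−1)^232 = +1.

+1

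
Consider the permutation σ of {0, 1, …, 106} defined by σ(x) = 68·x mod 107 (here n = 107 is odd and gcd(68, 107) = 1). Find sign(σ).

-1

Trace 84: π^k(84) = [84, 41, 6, 87, 31, 75, 71] for k=0..6.
π_68 has 2 disjoint cycles with lengths [106, 1] on {0,…,106}.
Σ(ℓ_i−1) = 107−2 = 105; sign = (−1)^105 = -1.
The Jacobi symbol (68|107) = -1 (Zolotarev) agrees.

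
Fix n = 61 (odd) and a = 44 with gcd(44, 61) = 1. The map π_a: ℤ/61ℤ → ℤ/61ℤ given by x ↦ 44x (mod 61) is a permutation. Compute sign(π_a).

-1

Trace 2: π^k(2) = [2, 27, 29, 56, 24, 19, 43] for k=0..6.
Cycle lengths of π_44 on ℤ/61ℤ: [60, 1]; 2 cycles in total.
Σ(ℓ_i−1) = 61−2 = 59; sign = (−1)^59 = -1.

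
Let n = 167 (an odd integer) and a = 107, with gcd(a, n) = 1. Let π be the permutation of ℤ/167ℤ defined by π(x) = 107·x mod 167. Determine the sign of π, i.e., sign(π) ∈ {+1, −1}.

+1

Start at x=141: 141 → 57 → 87 → 124 → 75 → 9 → 128 → … (one orbit).
Decompose π into cycles: lengths [83, 83, 1] (3 cycles, including the fixed point 0).
With 3 cycles on 167 points, sign = (−1)^{167−3} = +1.
The Jacobi symbol (107|167) = +1 (Zolotarev) agrees.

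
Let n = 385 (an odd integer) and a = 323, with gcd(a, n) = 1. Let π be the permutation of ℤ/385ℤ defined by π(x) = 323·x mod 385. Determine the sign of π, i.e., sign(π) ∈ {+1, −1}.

Start at x=78: 78 → 169 → 302 → 141 → 113 → 309 → 92 → … (one orbit).
Decompose π into cycles: lengths [20, 20, 20, 20, 20, 20, 20, 20, 20, 20, 20, 20, 20, 20, 5, 5, 5, 5, 5, 5, 5, 5, 5, 5, 5, 5, 5, 5, 4, 4, 4, 4, 4, 4, 4, 1, 1, 1, 1, 1, 1, 1] (42 cycles, including the fixed point 0).
Σ(ℓ_i−1) = 385−42 = 343; sign = (−1)^343 = -1.
The Jacobi symbol (323|385) = -1 (Zolotarev) agrees.

-1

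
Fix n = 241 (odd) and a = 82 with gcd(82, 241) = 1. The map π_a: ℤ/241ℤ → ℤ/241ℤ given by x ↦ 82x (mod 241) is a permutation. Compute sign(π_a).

+1

Orbit of 97 under x↦82x: [97, 1, 82, 217, 201, 94, 237]… (length divides ord_241(82)).
5 cycles of lengths [60, 60, 60, 60, 1].
sign(π) = (−1)^{n − #cycles} = (−1)^{241−5} = (−1)^236 = +1.
Check: (82/241) = +1 by Zolotarev.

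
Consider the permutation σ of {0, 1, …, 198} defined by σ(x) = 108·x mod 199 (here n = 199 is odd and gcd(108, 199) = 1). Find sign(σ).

Orbit of 123 under x↦108x: [123, 150, 81, 191, 131, 19, 62]… (length divides ord_199(108)).
2 cycles of lengths [198, 1].
With 2 cycles on 199 points, sign = (−1)^{199−2} = -1.

-1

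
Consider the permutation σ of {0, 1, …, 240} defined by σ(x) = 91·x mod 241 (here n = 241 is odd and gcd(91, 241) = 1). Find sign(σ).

+1

Orbit of 98 under x↦91x: [98, 1, 91, 87, 205]… (length divides ord_241(91)).
Cycle lengths of π_91 on ℤ/241ℤ: [5, 5, 5, 5, 5, 5, 5, 5, 5, 5, 5, 5, 5, 5, 5, 5, 5, 5, 5, 5, 5, 5, 5, 5, 5, 5, 5, 5, 5, 5, 5, 5, 5, 5, 5, 5, 5, 5, 5, 5, 5, 5, 5, 5, 5, 5, 5, 5, 1]; 49 cycles in total.
With 49 cycles on 241 points, sign = (−1)^{241−49} = +1.
The Jacobi symbol (91|241) = +1 (Zolotarev) agrees.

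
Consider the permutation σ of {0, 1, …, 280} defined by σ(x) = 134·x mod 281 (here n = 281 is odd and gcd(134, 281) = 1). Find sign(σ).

-1

Trace 192: π^k(192) = [192, 157, 244, 100, 193, 10, 216] for k=0..6.
Cycle type of π: 56×5 + 1; total 6 cycles.
n − c = 281 − 6 = 275; sign = (−1)^275 = -1.
(134|281)_J = -1 (Zolotarev's lemma cross-check).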